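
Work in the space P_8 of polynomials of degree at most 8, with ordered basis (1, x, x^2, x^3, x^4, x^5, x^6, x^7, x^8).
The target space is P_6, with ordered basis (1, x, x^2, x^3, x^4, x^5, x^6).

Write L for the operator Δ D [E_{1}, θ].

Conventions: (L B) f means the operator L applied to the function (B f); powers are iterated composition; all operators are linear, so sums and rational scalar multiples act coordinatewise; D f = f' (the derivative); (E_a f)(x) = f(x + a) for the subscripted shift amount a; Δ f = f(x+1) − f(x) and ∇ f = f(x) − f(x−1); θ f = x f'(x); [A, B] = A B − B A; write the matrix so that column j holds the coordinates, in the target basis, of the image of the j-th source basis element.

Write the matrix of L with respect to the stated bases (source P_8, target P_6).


the matrix is [[0, 0, 0, 6, 36, 140, 450, 1302, 3528]; [0, 0, 0, 0, 24, 180, 840, 3150, 10416]; [0, 0, 0, 0, 0, 60, 540, 2940, 12600]; [0, 0, 0, 0, 0, 0, 120, 1260, 7840]; [0, 0, 0, 0, 0, 0, 0, 210, 2520]; [0, 0, 0, 0, 0, 0, 0, 0, 336]; [0, 0, 0, 0, 0, 0, 0, 0, 0]] (rows listed top to bottom)

image of 1: 0
image of x: 0
image of x^2: 0
image of x^3: 6
image of x^4: 24x + 36
image of x^5: 60x^2 + 180x + 140
image of x^6: 120x^3 + 540x^2 + 840x + 450
image of x^7: 210x^4 + 1260x^3 + 2940x^2 + 3150x + 1302
image of x^8: 336x^5 + 2520x^4 + 7840x^3 + 12600x^2 + 10416x + 3528
each image's coordinates form column j of the matrix


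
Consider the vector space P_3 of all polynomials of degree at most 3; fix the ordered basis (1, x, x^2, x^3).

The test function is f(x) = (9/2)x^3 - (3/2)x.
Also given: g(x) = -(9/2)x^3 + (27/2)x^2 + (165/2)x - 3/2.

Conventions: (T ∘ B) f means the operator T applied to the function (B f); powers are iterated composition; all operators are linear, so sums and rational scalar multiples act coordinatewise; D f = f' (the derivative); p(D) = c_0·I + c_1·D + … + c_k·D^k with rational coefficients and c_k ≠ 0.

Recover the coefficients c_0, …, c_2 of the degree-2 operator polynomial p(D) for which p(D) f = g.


p(D) = -I + D + 3·D^2, i.e. c_0 = -1, c_1 = 1, c_2 = 3

D^0 f = (9/2)x^3 - (3/2)x
D^1 f = (27/2)x^2 - 3/2
D^2 f = 27x
matching coefficients of g against c_0 f + c_1 Df + … from the top degree down determines the c_i
solution: c_0 = -1, c_1 = 1, c_2 = 3


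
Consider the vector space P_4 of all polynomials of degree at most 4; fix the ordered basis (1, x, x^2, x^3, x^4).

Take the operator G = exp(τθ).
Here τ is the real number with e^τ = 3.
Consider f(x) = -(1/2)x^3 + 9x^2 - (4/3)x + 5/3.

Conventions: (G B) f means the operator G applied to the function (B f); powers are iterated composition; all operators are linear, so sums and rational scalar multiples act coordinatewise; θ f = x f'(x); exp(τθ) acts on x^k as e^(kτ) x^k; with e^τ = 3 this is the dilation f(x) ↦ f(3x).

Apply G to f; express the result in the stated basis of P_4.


exp(τθ) x^k = e^(kτ) x^k; with e^τ = 3 this sends x^k to 3^k x^k
x ↦ 3 x
x^2 ↦ 9 x^2
x^3 ↦ 27 x^3
applying this coordinatewise to f: exp(τθ) f = -(27/2)x^3 + 81x^2 - 4x + 5/3

the result is g(x) = -(27/2)x^3 + 81x^2 - 4x + 5/3


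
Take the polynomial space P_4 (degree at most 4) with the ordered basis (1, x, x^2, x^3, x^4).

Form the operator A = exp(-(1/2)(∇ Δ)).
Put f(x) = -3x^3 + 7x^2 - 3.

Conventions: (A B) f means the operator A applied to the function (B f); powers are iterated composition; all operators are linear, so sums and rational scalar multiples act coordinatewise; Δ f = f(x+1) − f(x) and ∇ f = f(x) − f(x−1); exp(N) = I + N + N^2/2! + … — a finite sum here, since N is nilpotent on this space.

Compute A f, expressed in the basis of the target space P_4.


the image equals g(x) = -3x^3 + 7x^2 + 9x - 10

order-1 term: 9x - 7
the series for exp(-(1/2)(∇ Δ)) f terminates at order 1
exp(-(1/2)(∇ Δ)) f = -3x^3 + 7x^2 + 9x - 10


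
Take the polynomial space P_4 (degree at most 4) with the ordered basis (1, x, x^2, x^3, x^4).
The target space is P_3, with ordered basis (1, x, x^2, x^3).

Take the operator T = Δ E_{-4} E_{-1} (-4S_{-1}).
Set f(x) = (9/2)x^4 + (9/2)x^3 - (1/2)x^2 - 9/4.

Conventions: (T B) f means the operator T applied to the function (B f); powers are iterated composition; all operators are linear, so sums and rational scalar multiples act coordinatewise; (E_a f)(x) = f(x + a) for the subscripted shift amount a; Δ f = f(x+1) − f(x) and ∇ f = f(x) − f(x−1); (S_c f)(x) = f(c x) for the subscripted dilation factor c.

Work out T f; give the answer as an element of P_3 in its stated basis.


S_{-1} f = (9/2)x^4 - (9/2)x^3 - (1/2)x^2 - 9/4
(-4S_{-1}) f = -18x^4 + 18x^3 + 2x^2 + 9
E_{-1} (-4S_{-1}) f = -18x^4 + 90x^3 - 160x^2 + 122x - 25
E_{-4} E_{-1} (-4S_{-1}) f = -18x^4 + 378x^3 - 2968x^2 + 10330x - 13441
Δ (E_{-4} E_{-1}) (-4S_{-1}) f = -72x^3 + 1026x^2 - 4874x + 7722

the result is g(x) = -72x^3 + 1026x^2 - 4874x + 7722


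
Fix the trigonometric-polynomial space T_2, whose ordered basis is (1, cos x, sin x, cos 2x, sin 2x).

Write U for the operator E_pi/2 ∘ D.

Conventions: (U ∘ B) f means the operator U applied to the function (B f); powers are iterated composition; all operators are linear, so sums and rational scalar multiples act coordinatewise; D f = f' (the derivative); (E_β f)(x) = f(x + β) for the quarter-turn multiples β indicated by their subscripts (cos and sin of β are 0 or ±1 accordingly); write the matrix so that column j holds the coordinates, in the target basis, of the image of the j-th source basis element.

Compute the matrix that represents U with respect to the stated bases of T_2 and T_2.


image of 1: 0
image of cos x: -cos x
image of sin x: -sin x
image of cos 2x: 2sin 2x
image of sin 2x: -2cos 2x
each image's coordinates form column j of the matrix

the matrix is [[0, 0, 0, 0, 0]; [0, -1, 0, 0, 0]; [0, 0, -1, 0, 0]; [0, 0, 0, 0, -2]; [0, 0, 0, 2, 0]] (rows listed top to bottom)


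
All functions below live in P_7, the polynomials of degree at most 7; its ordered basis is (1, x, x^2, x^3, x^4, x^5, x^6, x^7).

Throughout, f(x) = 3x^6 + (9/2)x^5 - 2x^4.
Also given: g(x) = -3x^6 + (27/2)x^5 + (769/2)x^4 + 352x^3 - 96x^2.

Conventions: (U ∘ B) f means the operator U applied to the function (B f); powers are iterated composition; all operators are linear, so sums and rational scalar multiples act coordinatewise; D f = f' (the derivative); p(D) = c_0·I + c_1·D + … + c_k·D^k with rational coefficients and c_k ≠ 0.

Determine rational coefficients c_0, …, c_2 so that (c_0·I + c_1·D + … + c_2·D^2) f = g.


p(D) = -I + D + 4·D^2, i.e. c_0 = -1, c_1 = 1, c_2 = 4

D^0 f = 3x^6 + (9/2)x^5 - 2x^4
D^1 f = 18x^5 + (45/2)x^4 - 8x^3
D^2 f = 90x^4 + 90x^3 - 24x^2
matching coefficients of g against c_0 f + c_1 Df + … from the top degree down determines the c_i
solution: c_0 = -1, c_1 = 1, c_2 = 4


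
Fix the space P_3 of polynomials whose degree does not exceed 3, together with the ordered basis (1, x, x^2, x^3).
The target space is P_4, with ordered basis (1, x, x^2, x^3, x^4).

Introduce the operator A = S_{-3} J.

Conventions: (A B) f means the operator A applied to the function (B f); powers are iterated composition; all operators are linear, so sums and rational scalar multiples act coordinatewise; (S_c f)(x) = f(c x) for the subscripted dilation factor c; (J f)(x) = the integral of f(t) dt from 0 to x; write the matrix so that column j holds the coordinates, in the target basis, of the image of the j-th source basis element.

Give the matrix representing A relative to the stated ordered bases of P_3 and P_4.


image of 1: -3x
image of x: (9/2)x^2
image of x^2: -9x^3
image of x^3: (81/4)x^4
each image's coordinates form column j of the matrix

the matrix is [[0, 0, 0, 0]; [-3, 0, 0, 0]; [0, 9/2, 0, 0]; [0, 0, -9, 0]; [0, 0, 0, 81/4]] (rows listed top to bottom)


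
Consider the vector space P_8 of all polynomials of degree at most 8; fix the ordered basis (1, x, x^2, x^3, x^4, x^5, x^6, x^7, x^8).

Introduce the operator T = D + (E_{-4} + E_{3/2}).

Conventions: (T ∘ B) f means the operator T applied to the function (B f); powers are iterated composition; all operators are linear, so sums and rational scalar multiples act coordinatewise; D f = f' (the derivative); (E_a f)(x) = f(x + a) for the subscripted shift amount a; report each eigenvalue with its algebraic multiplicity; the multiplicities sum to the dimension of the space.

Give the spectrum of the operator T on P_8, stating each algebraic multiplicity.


image of 1: 2
image of x: 2x - 3/2
image of x^2: 2x^2 - 3x + 73/4
image of x^3: 2x^3 - (9/2)x^2 + (219/4)x - 485/8
image of x^4: 2x^4 - 6x^3 + (219/2)x^2 - (485/2)x + 4177/16
image of x^5: 2x^5 - (15/2)x^4 + (365/2)x^3 - (2425/4)x^2 + (20885/16)x - 32525/32
image of x^6: 2x^6 - 9x^5 + (1095/4)x^4 - (2425/2)x^3 + (62655/16)x^2 - (97575/16)x + 262873/64
image of x^7: 2x^7 - (21/2)x^6 + (1533/4)x^5 - (16975/8)x^4 + (146195/16)x^3 - (683025/32)x^2 + (1840111/64)x - 2094965/128
image of x^8: 2x^8 - 12x^7 + 511x^6 - 3395x^5 + (146195/8)x^4 - (227675/4)x^3 + (1840111/16)x^2 - (2094965/16)x + 16783777/256
the matrix is upper triangular; its diagonal is (2, 2, 2, 2, 2, 2, 2, 2, 2)
for a triangular matrix the eigenvalues are the diagonal entries, with algebraic multiplicity their repetition count

λ = 2 (multiplicity 9)


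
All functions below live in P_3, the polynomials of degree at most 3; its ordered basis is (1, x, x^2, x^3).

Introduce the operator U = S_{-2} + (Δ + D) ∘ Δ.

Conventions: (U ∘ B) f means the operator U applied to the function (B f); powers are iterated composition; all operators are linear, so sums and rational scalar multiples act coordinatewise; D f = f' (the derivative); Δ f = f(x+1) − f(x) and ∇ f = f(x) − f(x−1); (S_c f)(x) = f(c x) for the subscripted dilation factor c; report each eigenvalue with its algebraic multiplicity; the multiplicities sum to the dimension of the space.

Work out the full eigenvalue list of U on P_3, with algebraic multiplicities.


image of 1: 1
image of x: -2x
image of x^2: 4x^2 + 4
image of x^3: -8x^3 + 12x + 9
the matrix is upper triangular; its diagonal is (1, -2, 4, -8)
for a triangular matrix the eigenvalues are the diagonal entries, with algebraic multiplicity their repetition count

λ = -8 (multiplicity 1), λ = -2 (multiplicity 1), λ = 1 (multiplicity 1), λ = 4 (multiplicity 1)


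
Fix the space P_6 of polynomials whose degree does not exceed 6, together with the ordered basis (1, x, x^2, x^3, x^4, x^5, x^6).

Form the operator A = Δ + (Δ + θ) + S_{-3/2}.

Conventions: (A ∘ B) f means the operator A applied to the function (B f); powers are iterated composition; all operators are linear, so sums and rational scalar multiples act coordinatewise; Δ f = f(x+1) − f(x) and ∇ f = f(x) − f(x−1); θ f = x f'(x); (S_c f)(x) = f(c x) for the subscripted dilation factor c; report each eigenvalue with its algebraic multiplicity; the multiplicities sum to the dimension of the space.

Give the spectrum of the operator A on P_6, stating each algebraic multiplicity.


λ = -83/32 (multiplicity 1), λ = -1/2 (multiplicity 1), λ = -3/8 (multiplicity 1), λ = 1 (multiplicity 1), λ = 17/4 (multiplicity 1), λ = 145/16 (multiplicity 1), λ = 1113/64 (multiplicity 1)

image of 1: 1
image of x: -(1/2)x + 2
image of x^2: (17/4)x^2 + 4x + 2
image of x^3: -(3/8)x^3 + 6x^2 + 6x + 2
image of x^4: (145/16)x^4 + 8x^3 + 12x^2 + 8x + 2
image of x^5: -(83/32)x^5 + 10x^4 + 20x^3 + 20x^2 + 10x + 2
image of x^6: (1113/64)x^6 + 12x^5 + 30x^4 + 40x^3 + 30x^2 + 12x + 2
the matrix is upper triangular; its diagonal is (1, -1/2, 17/4, -3/8, 145/16, -83/32, 1113/64)
for a triangular matrix the eigenvalues are the diagonal entries, with algebraic multiplicity their repetition count


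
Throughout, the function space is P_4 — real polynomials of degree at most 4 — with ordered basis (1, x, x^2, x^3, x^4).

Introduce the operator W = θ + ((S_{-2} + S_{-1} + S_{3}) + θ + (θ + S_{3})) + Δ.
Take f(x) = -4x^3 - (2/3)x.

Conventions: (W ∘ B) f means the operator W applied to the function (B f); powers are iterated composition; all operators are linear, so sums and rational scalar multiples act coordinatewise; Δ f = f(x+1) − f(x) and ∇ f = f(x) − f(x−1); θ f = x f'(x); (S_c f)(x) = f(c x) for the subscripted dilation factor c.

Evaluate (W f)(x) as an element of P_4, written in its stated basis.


θ f = -12x^3 - (2/3)x
S_{-2} f = 32x^3 + (4/3)x
S_{-1} f = 4x^3 + (2/3)x
S_{3} f = -108x^3 - 2x
(S_{-2} + S_{-1} + S_{3}) f = -72x^3
θ f = -12x^3 - (2/3)x
θ f = -12x^3 - (2/3)x
S_{3} f = -108x^3 - 2x
(θ + S_{3}) f = -120x^3 - (8/3)x
((S_{-2} + S_{-1} + S_{3}) + θ + (θ + S_{3})) f = -204x^3 - (10/3)x
Δ f = -12x^2 - 12x - 14/3
(θ + ((S_{-2} + S_{-1} + S_{3}) + θ + (θ + S_{3})) + Δ) f = -216x^3 - 12x^2 - 16x - 14/3

the result is g(x) = -216x^3 - 12x^2 - 16x - 14/3


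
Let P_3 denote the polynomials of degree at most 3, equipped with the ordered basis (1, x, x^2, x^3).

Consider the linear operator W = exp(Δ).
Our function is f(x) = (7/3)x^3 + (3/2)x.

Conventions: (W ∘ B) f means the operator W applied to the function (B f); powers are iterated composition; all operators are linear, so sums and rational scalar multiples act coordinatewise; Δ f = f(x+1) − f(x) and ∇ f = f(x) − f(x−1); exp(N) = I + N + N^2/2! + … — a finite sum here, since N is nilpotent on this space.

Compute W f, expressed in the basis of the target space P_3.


the image equals g(x) = (7/3)x^3 + 7x^2 + (31/2)x + 79/6

order-1 term: 7x^2 + 7x + 23/6
order-2 term: 7x + 7
order-3 term: 7/3
the series for exp(Δ) f terminates at order 3
exp(Δ) f = (7/3)x^3 + 7x^2 + (31/2)x + 79/6


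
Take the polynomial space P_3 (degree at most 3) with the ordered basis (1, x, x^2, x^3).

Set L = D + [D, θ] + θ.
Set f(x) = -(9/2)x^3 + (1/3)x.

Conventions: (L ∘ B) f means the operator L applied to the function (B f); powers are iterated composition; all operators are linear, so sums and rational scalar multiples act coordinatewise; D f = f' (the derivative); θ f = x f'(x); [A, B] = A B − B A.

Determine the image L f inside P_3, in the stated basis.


D f = -(27/2)x^2 + 1/3
θ f = -(27/2)x^3 + (1/3)x
D θ f = -(81/2)x^2 + 1/3
D f = -(27/2)x^2 + 1/3
θ D f = -27x^2
[D, θ] f = -(27/2)x^2 + 1/3
θ f = -(27/2)x^3 + (1/3)x
(D + [D, θ] + θ) f = -(27/2)x^3 - 27x^2 + (1/3)x + 2/3

g(x) = -(27/2)x^3 - 27x^2 + (1/3)x + 2/3


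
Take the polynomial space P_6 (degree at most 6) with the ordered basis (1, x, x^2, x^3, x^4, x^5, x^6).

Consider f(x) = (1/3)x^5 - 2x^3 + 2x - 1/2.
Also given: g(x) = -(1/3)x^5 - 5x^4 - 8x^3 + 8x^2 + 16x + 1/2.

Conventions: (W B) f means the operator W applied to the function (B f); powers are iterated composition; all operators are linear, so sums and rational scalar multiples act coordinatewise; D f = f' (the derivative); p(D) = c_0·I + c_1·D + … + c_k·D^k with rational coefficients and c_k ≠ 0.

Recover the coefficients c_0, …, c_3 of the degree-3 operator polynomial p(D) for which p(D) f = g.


c_0 = -1, c_1 = -3, c_2 = -3/2, c_3 = -1/2

D^0 f = (1/3)x^5 - 2x^3 + 2x - 1/2
D^1 f = (5/3)x^4 - 6x^2 + 2
D^2 f = (20/3)x^3 - 12x
D^3 f = 20x^2 - 12
matching coefficients of g against c_0 f + c_1 Df + … from the top degree down determines the c_i
solution: c_0 = -1, c_1 = -3, c_2 = -3/2, c_3 = -1/2


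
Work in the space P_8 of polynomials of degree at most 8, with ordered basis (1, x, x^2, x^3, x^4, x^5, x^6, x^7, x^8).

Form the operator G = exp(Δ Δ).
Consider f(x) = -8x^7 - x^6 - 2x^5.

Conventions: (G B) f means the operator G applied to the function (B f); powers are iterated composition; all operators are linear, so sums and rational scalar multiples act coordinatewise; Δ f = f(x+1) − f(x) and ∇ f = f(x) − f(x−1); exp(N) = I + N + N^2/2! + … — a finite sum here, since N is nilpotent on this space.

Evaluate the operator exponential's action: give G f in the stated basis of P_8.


g(x) = -8x^7 - x^6 - 338x^5 - 1710x^4 - 7440x^3 - 25710x^2 - 55032x - 56030

order-1 term: -336x^5 - 1710x^4 - 4080x^3 - 5370x^2 - 3792x - 1130
order-2 term: -3360x^3 - 20340x^2 - 44520x - 34620
order-3 term: -6720x - 20280
the series for exp(Δ Δ) f terminates at order 3
exp(Δ Δ) f = -8x^7 - x^6 - 338x^5 - 1710x^4 - 7440x^3 - 25710x^2 - 55032x - 56030


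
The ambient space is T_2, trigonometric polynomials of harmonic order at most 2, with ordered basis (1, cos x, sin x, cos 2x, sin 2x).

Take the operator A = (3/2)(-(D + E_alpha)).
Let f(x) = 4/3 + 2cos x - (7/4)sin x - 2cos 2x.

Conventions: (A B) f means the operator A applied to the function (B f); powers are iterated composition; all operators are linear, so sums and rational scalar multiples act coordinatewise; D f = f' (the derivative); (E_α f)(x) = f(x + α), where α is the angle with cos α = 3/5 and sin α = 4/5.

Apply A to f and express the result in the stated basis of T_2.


the result is g(x) = -2 + (117/40)cos x + (279/40)sin x - (21/25)cos 2x - (222/25)sin 2x

D f = -(7/4)cos x - 2sin x + 4sin 2x
E_alpha f = 4/3 - (1/5)cos x - (53/20)sin x + (14/25)cos 2x + (48/25)sin 2x
(D + E_alpha) f = 4/3 - (39/20)cos x - (93/20)sin x + (14/25)cos 2x + (148/25)sin 2x
(-(D + E_alpha)) f = -4/3 + (39/20)cos x + (93/20)sin x - (14/25)cos 2x - (148/25)sin 2x
((3/2)(-(D + E_alpha))) f = -2 + (117/40)cos x + (279/40)sin x - (21/25)cos 2x - (222/25)sin 2x


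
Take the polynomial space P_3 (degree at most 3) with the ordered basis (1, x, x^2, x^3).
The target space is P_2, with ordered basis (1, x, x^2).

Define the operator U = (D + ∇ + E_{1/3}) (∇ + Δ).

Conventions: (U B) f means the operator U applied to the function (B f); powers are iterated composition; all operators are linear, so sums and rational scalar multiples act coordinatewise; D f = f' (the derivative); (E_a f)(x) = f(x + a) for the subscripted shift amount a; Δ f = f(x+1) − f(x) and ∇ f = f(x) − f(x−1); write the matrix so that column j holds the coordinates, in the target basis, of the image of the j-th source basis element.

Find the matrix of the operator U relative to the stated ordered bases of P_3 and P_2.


the matrix is [[0, 2, 28/3, -10/3]; [0, 0, 4, 28]; [0, 0, 0, 6]] (rows listed top to bottom)

image of 1: 0
image of x: 2
image of x^2: 4x + 28/3
image of x^3: 6x^2 + 28x - 10/3
each image's coordinates form column j of the matrix


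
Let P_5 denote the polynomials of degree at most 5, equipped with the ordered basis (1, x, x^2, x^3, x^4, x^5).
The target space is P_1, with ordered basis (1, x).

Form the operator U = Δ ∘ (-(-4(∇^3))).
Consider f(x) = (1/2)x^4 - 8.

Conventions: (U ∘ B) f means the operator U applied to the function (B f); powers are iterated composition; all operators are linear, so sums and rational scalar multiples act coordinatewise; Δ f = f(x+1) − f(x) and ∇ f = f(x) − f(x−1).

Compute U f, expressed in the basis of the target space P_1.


the image equals g(x) = 48

∇ f = 2x^3 - 3x^2 + 2x - 1/2
∇ ∇ f = 6x^2 - 12x + 7
∇ ∇ ∇ f = 12x - 18
(-4(∇^3)) f = -48x + 72
(-(-4(∇^3))) f = 48x - 72
Δ (-(-4(∇^3))) f = 48


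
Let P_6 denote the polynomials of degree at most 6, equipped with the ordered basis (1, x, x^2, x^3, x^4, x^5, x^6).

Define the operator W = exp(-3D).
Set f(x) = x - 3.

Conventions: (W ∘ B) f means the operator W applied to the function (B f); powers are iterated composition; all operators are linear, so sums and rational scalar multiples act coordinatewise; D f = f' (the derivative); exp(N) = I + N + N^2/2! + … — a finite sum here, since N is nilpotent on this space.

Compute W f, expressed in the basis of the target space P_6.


order-1 term: -3
the series for exp(-3D) f terminates at order 1
exp(-3D) f = x - 6

the result is g(x) = x - 6


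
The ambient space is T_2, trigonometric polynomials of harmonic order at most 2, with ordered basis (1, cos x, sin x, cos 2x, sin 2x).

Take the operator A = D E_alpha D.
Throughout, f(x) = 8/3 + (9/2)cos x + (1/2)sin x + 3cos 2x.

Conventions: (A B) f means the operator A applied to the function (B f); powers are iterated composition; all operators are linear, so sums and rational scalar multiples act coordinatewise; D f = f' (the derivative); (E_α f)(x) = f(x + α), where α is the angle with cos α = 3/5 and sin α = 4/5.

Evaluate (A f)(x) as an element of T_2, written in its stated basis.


D f = (1/2)cos x - (9/2)sin x - 6sin 2x
E_alpha D f = -(33/10)cos x - (31/10)sin x - (144/25)cos 2x + (42/25)sin 2x
D E_alpha D f = -(31/10)cos x + (33/10)sin x + (84/25)cos 2x + (288/25)sin 2x

the result is g(x) = -(31/10)cos x + (33/10)sin x + (84/25)cos 2x + (288/25)sin 2x


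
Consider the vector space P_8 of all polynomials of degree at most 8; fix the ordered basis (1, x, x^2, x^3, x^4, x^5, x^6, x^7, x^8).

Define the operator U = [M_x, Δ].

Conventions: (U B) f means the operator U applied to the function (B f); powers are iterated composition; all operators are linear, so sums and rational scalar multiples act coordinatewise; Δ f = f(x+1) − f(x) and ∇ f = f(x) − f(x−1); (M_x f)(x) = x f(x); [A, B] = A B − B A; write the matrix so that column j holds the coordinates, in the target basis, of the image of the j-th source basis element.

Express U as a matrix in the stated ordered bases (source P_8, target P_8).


image of 1: -1
image of x: -x - 1
image of x^2: -x^2 - 2x - 1
image of x^3: -x^3 - 3x^2 - 3x - 1
image of x^4: -x^4 - 4x^3 - 6x^2 - 4x - 1
image of x^5: -x^5 - 5x^4 - 10x^3 - 10x^2 - 5x - 1
image of x^6: -x^6 - 6x^5 - 15x^4 - 20x^3 - 15x^2 - 6x - 1
image of x^7: -x^7 - 7x^6 - 21x^5 - 35x^4 - 35x^3 - 21x^2 - 7x - 1
image of x^8: -x^8 - 8x^7 - 28x^6 - 56x^5 - 70x^4 - 56x^3 - 28x^2 - 8x - 1
each image's coordinates form column j of the matrix

the matrix is [[-1, -1, -1, -1, -1, -1, -1, -1, -1]; [0, -1, -2, -3, -4, -5, -6, -7, -8]; [0, 0, -1, -3, -6, -10, -15, -21, -28]; [0, 0, 0, -1, -4, -10, -20, -35, -56]; [0, 0, 0, 0, -1, -5, -15, -35, -70]; [0, 0, 0, 0, 0, -1, -6, -21, -56]; [0, 0, 0, 0, 0, 0, -1, -7, -28]; [0, 0, 0, 0, 0, 0, 0, -1, -8]; [0, 0, 0, 0, 0, 0, 0, 0, -1]] (rows listed top to bottom)


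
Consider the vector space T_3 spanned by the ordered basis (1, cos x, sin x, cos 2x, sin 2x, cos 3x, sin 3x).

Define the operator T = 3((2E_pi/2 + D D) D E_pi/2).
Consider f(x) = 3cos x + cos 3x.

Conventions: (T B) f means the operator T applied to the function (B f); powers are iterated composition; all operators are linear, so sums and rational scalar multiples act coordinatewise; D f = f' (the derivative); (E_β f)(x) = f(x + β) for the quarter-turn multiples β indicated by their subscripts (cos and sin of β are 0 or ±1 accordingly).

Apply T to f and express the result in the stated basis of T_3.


the result is g(x) = 9cos x + 18sin x - 81cos 3x + 18sin 3x

E_pi/2 f = -3sin x + sin 3x
D E_pi/2 f = -3cos x + 3cos 3x
E_pi/2 D E_pi/2 f = 3sin x + 3sin 3x
(2E_pi/2) D E_pi/2 f = 6sin x + 6sin 3x
D D E_pi/2 f = 3sin x - 9sin 3x
D D D E_pi/2 f = 3cos x - 27cos 3x
(2E_pi/2 + D D) D E_pi/2 f = 3cos x + 6sin x - 27cos 3x + 6sin 3x
(3((2E_pi/2 + D D) D E_pi/2)) f = 9cos x + 18sin x - 81cos 3x + 18sin 3x


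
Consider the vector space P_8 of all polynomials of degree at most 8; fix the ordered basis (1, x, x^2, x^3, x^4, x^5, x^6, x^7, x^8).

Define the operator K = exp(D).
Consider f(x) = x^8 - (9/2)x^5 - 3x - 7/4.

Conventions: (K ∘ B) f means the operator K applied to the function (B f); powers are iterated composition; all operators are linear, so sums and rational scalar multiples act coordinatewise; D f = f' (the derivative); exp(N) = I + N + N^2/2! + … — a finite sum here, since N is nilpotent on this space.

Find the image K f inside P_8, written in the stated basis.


the result is g(x) = x^8 + 8x^7 + 28x^6 + (103/2)x^5 + (95/2)x^4 + 11x^3 - 17x^2 - (35/2)x - 33/4

order-1 term: 8x^7 - (45/2)x^4 - 3
order-2 term: 28x^6 - 45x^3
order-3 term: 56x^5 - 45x^2
order-4 term: 70x^4 - (45/2)x
order-5 term: 56x^3 - 9/2
order-6 term: 28x^2
order-7 term: 8x
order-8 term: 1
the series for exp(D) f terminates at order 8
exp(D) f = x^8 + 8x^7 + 28x^6 + (103/2)x^5 + (95/2)x^4 + 11x^3 - 17x^2 - (35/2)x - 33/4


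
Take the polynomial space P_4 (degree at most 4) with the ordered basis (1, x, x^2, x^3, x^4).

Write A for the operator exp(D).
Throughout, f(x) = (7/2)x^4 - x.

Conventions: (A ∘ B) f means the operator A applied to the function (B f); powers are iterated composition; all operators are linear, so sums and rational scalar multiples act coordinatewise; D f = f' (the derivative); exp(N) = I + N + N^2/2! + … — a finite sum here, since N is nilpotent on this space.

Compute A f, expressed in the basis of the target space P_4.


the result is g(x) = (7/2)x^4 + 14x^3 + 21x^2 + 13x + 5/2

order-1 term: 14x^3 - 1
order-2 term: 21x^2
order-3 term: 14x
order-4 term: 7/2
the series for exp(D) f terminates at order 4
exp(D) f = (7/2)x^4 + 14x^3 + 21x^2 + 13x + 5/2


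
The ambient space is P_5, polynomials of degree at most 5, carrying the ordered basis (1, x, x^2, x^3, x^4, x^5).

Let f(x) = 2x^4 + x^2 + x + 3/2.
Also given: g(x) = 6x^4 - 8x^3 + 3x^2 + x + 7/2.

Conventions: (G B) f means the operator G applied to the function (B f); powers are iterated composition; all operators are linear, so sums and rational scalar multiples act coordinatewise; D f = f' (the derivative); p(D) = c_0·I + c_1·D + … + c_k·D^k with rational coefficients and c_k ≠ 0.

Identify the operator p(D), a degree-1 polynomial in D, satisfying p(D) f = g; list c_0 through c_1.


D^0 f = 2x^4 + x^2 + x + 3/2
D^1 f = 8x^3 + 2x + 1
matching coefficients of g against c_0 f + c_1 Df + … from the top degree down determines the c_i
solution: c_0 = 3, c_1 = -1

c_0 = 3, c_1 = -1


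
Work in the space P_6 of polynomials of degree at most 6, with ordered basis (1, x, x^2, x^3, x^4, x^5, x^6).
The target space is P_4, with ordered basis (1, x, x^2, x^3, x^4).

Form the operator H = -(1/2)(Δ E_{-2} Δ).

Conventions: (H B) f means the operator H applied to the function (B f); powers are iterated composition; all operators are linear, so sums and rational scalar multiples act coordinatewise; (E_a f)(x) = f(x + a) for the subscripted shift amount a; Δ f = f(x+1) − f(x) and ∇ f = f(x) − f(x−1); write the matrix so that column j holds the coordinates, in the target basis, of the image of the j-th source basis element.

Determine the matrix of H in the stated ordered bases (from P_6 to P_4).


the matrix is [[0, 0, -1, 3, -7, 15, -31]; [0, 0, 0, -3, 12, -35, 90]; [0, 0, 0, 0, -6, 30, -105]; [0, 0, 0, 0, 0, -10, 60]; [0, 0, 0, 0, 0, 0, -15]] (rows listed top to bottom)

image of 1: 0
image of x: 0
image of x^2: -1
image of x^3: -3x + 3
image of x^4: -6x^2 + 12x - 7
image of x^5: -10x^3 + 30x^2 - 35x + 15
image of x^6: -15x^4 + 60x^3 - 105x^2 + 90x - 31
each image's coordinates form column j of the matrix


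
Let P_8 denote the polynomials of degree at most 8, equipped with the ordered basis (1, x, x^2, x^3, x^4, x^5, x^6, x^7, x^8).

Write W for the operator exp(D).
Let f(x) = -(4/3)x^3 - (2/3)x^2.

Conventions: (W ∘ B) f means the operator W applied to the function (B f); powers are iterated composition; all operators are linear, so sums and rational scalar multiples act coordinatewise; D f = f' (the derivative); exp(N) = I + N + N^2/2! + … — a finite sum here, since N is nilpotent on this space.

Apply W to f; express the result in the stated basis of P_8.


g(x) = -(4/3)x^3 - (14/3)x^2 - (16/3)x - 2

order-1 term: -4x^2 - (4/3)x
order-2 term: -4x - 2/3
order-3 term: -4/3
the series for exp(D) f terminates at order 3
exp(D) f = -(4/3)x^3 - (14/3)x^2 - (16/3)x - 2


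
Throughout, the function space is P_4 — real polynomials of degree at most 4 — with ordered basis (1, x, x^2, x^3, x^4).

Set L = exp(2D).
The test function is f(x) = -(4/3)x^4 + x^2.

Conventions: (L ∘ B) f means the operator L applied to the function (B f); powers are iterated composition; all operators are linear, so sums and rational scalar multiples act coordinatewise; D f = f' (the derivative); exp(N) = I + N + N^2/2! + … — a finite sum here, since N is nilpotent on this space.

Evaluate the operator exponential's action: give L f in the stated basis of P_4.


the result is g(x) = -(4/3)x^4 - (32/3)x^3 - 31x^2 - (116/3)x - 52/3

order-1 term: -(32/3)x^3 + 4x
order-2 term: -32x^2 + 4
order-3 term: -(128/3)x
order-4 term: -64/3
the series for exp(2D) f terminates at order 4
exp(2D) f = -(4/3)x^4 - (32/3)x^3 - 31x^2 - (116/3)x - 52/3


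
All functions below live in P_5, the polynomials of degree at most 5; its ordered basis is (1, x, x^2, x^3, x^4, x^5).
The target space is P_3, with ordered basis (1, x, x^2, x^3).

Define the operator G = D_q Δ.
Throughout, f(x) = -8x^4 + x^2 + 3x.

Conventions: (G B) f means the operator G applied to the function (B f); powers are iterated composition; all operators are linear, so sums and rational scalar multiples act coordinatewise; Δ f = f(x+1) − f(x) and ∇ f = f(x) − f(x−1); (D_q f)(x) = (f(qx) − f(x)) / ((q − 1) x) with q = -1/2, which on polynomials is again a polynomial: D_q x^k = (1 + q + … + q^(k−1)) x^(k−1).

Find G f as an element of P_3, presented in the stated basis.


the image equals g(x) = -24x^2 - 24x - 30

Δ f = -32x^3 - 48x^2 - 30x - 4
D_q Δ f = -24x^2 - 24x - 30


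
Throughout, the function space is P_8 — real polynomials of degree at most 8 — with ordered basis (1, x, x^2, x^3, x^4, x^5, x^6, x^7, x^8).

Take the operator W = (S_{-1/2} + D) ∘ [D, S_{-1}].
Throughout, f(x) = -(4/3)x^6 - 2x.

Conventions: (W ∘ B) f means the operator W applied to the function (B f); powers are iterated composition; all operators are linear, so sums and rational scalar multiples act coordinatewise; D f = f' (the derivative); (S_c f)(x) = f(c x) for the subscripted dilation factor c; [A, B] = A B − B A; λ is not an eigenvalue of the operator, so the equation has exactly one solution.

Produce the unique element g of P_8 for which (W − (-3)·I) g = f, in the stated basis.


the image equals g(x) = -(4/9)x^6 - (1/18)x^5 + (3835/432)x^4 + (2875/1296)x^3 - (181205/2592)x^2 - (149297/3888)x + 197159/2916

write g with unknown coordinates in the stated basis and equate coefficients in (W − (-3)·I) g = f
solving from the highest basis element down gives g = -(4/9)x^6 - (1/18)x^5 + (3835/432)x^4 + (2875/1296)x^3 - (181205/2592)x^2 - (149297/3888)x + 197159/2916
check: W g = (1/6)x^5 - (3835/144)x^4 - (2875/432)x^3 + (181205/864)x^2 + (146705/1296)x - 197159/972
so W g − (-3)·g = -(4/3)x^6 - 2x = f ✓


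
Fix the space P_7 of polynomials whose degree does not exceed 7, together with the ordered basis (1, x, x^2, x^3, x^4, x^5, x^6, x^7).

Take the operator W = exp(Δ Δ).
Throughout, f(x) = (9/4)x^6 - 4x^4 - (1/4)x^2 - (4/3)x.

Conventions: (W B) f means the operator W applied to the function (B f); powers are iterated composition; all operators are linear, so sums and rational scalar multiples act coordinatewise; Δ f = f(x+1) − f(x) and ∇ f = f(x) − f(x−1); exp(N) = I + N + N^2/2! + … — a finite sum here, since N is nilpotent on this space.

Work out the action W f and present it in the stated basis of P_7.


the result is g(x) = (9/4)x^6 + (127/2)x^4 + 270x^3 + (3317/4)x^2 + (5783/3)x + 2060

order-1 term: (135/2)x^4 + 270x^3 + (849/2)x^2 + 309x + 83
order-2 term: 405x^2 + 1620x + 1707
order-3 term: 270
the series for exp(Δ Δ) f terminates at order 3
exp(Δ Δ) f = (9/4)x^6 + (127/2)x^4 + 270x^3 + (3317/4)x^2 + (5783/3)x + 2060


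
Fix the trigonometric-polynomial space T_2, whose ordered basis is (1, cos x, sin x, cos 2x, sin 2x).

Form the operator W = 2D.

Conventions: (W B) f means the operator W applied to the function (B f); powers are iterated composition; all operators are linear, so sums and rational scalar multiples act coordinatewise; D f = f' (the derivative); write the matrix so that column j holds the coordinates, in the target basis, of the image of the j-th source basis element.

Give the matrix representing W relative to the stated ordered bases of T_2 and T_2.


image of 1: 0
image of cos x: -2sin x
image of sin x: 2cos x
image of cos 2x: -4sin 2x
image of sin 2x: 4cos 2x
each image's coordinates form column j of the matrix

the matrix is [[0, 0, 0, 0, 0]; [0, 0, 2, 0, 0]; [0, -2, 0, 0, 0]; [0, 0, 0, 0, 4]; [0, 0, 0, -4, 0]] (rows listed top to bottom)


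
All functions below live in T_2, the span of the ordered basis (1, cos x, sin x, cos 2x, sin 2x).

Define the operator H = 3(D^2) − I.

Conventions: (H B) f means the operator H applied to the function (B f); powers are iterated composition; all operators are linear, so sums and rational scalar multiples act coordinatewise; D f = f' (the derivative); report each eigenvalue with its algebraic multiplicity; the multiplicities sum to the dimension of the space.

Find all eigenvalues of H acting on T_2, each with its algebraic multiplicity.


image of 1: -1
image of cos x: -4cos x
image of sin x: -4sin x
image of cos 2x: -13cos 2x
image of sin 2x: -13sin 2x
the matrix is diagonal; its diagonal is (-1, -4, -4, -13, -13)
for a triangular matrix the eigenvalues are the diagonal entries, with algebraic multiplicity their repetition count

λ = -13 (multiplicity 2), λ = -4 (multiplicity 2), λ = -1 (multiplicity 1)


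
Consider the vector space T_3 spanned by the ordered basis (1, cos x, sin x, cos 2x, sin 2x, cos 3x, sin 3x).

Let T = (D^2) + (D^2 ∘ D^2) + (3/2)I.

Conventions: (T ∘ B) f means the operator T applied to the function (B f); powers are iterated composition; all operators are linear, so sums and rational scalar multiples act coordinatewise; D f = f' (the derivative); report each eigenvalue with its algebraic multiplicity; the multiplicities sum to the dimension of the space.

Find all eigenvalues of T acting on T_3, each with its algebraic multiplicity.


λ = 3/2 (multiplicity 3), λ = 27/2 (multiplicity 2), λ = 147/2 (multiplicity 2)

image of 1: 3/2
image of cos x: (3/2)cos x
image of sin x: (3/2)sin x
image of cos 2x: (27/2)cos 2x
image of sin 2x: (27/2)sin 2x
image of cos 3x: (147/2)cos 3x
image of sin 3x: (147/2)sin 3x
the matrix is diagonal; its diagonal is (3/2, 3/2, 3/2, 27/2, 27/2, 147/2, 147/2)
for a triangular matrix the eigenvalues are the diagonal entries, with algebraic multiplicity their repetition count


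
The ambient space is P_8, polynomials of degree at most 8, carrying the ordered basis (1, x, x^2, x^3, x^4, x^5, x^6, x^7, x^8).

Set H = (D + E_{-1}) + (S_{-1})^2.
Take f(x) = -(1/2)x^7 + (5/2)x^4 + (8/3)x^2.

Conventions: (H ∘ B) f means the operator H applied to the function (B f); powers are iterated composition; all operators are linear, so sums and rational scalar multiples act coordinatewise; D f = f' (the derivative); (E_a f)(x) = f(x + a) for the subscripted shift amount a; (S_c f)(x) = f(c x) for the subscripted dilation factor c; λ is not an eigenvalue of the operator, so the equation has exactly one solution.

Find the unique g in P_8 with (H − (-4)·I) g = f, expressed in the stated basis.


write g with unknown coordinates in the stated basis and equate coefficients in (H − (-4)·I) g = f
solving from the highest basis element down gives g = -(1/12)x^7 + (7/24)x^5 - (5/72)x^4 + (17/24)x^2 - (83/432)x - 31/432
check: H g = -(1/6)x^7 - (7/6)x^5 + (25/9)x^4 - (1/6)x^2 + (83/108)x + 31/108
so H g − (-4)·g = -(1/2)x^7 + (5/2)x^4 + (8/3)x^2 = f ✓

the result is g(x) = -(1/12)x^7 + (7/24)x^5 - (5/72)x^4 + (17/24)x^2 - (83/432)x - 31/432


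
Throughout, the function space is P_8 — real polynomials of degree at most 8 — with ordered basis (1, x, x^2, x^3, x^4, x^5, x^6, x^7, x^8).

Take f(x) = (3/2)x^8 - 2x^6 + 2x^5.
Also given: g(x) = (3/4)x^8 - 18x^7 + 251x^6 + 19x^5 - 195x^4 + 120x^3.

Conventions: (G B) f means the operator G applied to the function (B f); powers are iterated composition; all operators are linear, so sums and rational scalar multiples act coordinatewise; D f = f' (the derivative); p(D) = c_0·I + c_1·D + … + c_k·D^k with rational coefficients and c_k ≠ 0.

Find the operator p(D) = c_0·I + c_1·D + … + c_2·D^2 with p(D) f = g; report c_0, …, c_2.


c_0 = 1/2, c_1 = -3/2, c_2 = 3

D^0 f = (3/2)x^8 - 2x^6 + 2x^5
D^1 f = 12x^7 - 12x^5 + 10x^4
D^2 f = 84x^6 - 60x^4 + 40x^3
matching coefficients of g against c_0 f + c_1 Df + … from the top degree down determines the c_i
solution: c_0 = 1/2, c_1 = -3/2, c_2 = 3


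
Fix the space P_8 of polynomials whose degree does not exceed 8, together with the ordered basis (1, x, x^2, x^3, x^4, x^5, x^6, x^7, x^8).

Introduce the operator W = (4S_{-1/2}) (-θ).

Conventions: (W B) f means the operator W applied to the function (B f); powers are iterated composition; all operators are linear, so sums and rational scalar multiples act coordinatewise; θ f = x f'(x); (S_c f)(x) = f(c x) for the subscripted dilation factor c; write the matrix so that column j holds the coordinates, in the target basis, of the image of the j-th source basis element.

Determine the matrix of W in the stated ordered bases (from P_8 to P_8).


image of 1: 0
image of x: 2x
image of x^2: -2x^2
image of x^3: (3/2)x^3
image of x^4: -x^4
image of x^5: (5/8)x^5
image of x^6: -(3/8)x^6
image of x^7: (7/32)x^7
image of x^8: -(1/8)x^8
each image's coordinates form column j of the matrix

the matrix is [[0, 0, 0, 0, 0, 0, 0, 0, 0]; [0, 2, 0, 0, 0, 0, 0, 0, 0]; [0, 0, -2, 0, 0, 0, 0, 0, 0]; [0, 0, 0, 3/2, 0, 0, 0, 0, 0]; [0, 0, 0, 0, -1, 0, 0, 0, 0]; [0, 0, 0, 0, 0, 5/8, 0, 0, 0]; [0, 0, 0, 0, 0, 0, -3/8, 0, 0]; [0, 0, 0, 0, 0, 0, 0, 7/32, 0]; [0, 0, 0, 0, 0, 0, 0, 0, -1/8]] (rows listed top to bottom)


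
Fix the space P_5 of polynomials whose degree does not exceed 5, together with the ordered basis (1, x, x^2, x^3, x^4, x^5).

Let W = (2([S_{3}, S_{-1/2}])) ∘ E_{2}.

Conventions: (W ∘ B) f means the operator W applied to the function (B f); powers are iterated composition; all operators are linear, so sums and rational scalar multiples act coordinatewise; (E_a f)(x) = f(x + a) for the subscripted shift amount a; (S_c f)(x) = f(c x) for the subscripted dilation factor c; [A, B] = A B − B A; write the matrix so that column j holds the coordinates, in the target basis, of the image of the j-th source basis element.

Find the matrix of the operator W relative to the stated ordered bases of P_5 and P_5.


the matrix is [[0, 0, 0, 0, 0, 0]; [0, 0, 0, 0, 0, 0]; [0, 0, 0, 0, 0, 0]; [0, 0, 0, 0, 0, 0]; [0, 0, 0, 0, 0, 0]; [0, 0, 0, 0, 0, 0]] (rows listed top to bottom)

image of 1: 0
image of x: 0
image of x^2: 0
image of x^3: 0
image of x^4: 0
image of x^5: 0
each image's coordinates form column j of the matrix


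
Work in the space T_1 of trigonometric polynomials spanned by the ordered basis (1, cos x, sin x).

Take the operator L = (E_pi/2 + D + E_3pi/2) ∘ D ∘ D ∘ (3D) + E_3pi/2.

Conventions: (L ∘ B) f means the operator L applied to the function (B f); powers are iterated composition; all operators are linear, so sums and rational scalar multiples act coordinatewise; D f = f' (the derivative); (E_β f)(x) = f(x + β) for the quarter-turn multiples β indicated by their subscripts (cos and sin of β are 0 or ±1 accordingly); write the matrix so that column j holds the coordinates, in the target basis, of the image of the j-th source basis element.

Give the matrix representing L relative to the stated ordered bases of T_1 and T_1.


the matrix is [[1, 0, 0]; [0, 3, -1]; [0, 1, 3]] (rows listed top to bottom)

image of 1: 1
image of cos x: 3cos x + sin x
image of sin x: -cos x + 3sin x
each image's coordinates form column j of the matrix


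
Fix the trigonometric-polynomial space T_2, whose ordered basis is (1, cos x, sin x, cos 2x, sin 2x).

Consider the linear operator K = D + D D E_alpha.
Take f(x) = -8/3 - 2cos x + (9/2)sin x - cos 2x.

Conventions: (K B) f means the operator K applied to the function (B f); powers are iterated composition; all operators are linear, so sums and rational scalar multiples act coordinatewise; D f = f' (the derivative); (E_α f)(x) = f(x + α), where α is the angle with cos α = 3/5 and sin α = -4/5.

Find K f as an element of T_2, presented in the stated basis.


the image equals g(x) = (93/10)cos x + (9/10)sin x - (28/25)cos 2x + (146/25)sin 2x

D f = (9/2)cos x + 2sin x + 2sin 2x
E_alpha f = -8/3 - (24/5)cos x + (11/10)sin x + (7/25)cos 2x - (24/25)sin 2x
D E_alpha f = (11/10)cos x + (24/5)sin x - (48/25)cos 2x - (14/25)sin 2x
D D E_alpha f = (24/5)cos x - (11/10)sin x - (28/25)cos 2x + (96/25)sin 2x
(D + D D E_alpha) f = (93/10)cos x + (9/10)sin x - (28/25)cos 2x + (146/25)sin 2x
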